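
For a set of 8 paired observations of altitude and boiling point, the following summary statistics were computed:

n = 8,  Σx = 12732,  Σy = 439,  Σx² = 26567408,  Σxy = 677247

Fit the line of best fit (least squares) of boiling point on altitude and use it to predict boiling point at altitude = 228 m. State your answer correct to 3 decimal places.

59.508

Sxx = Σx² − (Σx)²/n = 26567408 − 20262978 = 6304430
Sxy = Σxy − (Σx)(Σy)/n = 677247 − 698668.5 = -21421.5
b = Sxy/Sxx = -21421.5/6304430 = -0.003398
a = ȳ − b·x̄ = 54.875 − (-0.003398)·1591.5 = 60.282676
ŷ(228) = a + b·228 = 60.282676 + (-0.003398)·228 = 59.507967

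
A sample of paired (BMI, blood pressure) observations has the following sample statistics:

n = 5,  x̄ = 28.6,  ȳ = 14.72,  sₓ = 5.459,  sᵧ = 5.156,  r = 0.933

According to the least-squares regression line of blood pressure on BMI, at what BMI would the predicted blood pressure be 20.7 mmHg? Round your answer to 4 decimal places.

b = r · sᵧ/sₓ = 0.933 · 5.156/5.459 = 0.881214
a = ȳ − b·x̄ = 14.72 − 0.881214·28.6 = -10.482724
Set a + b·x = 20.7: x = (20.7 − (-10.482724)) / 0.881214 = 35.386092

35.3861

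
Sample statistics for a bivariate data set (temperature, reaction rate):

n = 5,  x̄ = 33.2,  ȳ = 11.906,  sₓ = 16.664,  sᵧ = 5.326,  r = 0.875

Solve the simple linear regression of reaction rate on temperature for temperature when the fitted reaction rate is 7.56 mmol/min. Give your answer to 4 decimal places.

b = r · sᵧ/sₓ = 0.875 · 5.326/16.664 = 0.279660
a = ȳ − b·x̄ = 11.906 − 0.279660·33.2 = 2.621296
Set a + b·x = 7.56: x = (7.56 − 2.621296) / 0.279660 = 17.659687

17.6597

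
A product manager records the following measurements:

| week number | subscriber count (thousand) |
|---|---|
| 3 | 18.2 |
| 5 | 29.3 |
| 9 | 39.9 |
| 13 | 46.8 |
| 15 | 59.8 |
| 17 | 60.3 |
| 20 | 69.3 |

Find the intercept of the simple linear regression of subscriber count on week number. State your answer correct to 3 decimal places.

12.385

n = 7, Σx = 82, Σy = 323.6, Σxy = 4476.7, Σx² = 1198
Sxx = Σx² − (Σx)²/n = 1198 − 960.571429 = 237.428571
Sxy = Σxy − (Σx)(Σy)/n = 4476.7 − 3790.742857 = 685.957143
b = Sxy/Sxx = 685.957143/237.428571 = 2.889110
a = ȳ − b·x̄ = 46.228571 − 2.889110·11.714286 = 12.384717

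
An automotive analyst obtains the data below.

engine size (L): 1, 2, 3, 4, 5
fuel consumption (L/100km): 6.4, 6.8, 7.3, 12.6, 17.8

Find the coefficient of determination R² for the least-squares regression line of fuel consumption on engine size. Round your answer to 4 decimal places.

0.8353

n = 5, Σx = 15, Σy = 50.9, Σxy = 181.3, Σx² = 55, Σy² = 616.09
Sxx = Σx² − (Σx)²/n = 55 − 45 = 10
Sxy = Σxy − (Σx)(Σy)/n = 181.3 − 152.7 = 28.6
Syy = Σy² − (Σy)²/n = 616.09 − 518.162 = 97.928
R² = Sxy²/(Sxx·Syy) = (28.6)²/(10·97.928) = 0.835267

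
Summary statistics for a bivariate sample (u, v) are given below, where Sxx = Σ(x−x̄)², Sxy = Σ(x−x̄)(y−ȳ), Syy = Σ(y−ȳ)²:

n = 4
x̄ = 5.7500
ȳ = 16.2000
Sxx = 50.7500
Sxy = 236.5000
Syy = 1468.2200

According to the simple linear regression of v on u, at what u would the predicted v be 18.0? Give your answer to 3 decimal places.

6.136

b = Sxy/Sxx = 236.5/50.75 = 4.660099
a = ȳ − b·x̄ = 16.2 − 4.660099·5.75 = -10.595567
Set a + b·x = 18.0: x = (18.0 − (-10.595567)) / 4.660099 = 6.136258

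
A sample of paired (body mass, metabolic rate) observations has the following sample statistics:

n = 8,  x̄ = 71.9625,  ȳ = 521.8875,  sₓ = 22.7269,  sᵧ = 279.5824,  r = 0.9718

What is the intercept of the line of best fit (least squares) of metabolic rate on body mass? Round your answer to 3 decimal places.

b = r · sᵧ/sₓ = 0.9718 · 279.5824/22.7269 = 11.954916
a = ȳ − b·x̄ = 521.8875 − 11.954916·71.9625 = -338.418130

-338.418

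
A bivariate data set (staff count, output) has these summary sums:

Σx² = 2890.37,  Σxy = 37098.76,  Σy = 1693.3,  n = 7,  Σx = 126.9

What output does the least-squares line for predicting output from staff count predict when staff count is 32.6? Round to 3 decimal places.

398.957

Sxx = Σx² − (Σx)²/n = 2890.37 − 2300.515714 = 589.854286
Sxy = Σxy − (Σx)(Σy)/n = 37098.76 − 30697.11 = 6401.65
b = Sxy/Sxx = 6401.65/589.854286 = 10.852935
a = ȳ − b·x̄ = 241.9 − 10.852935·18.128571 = 45.151799
ŷ(32.6) = a + b·32.6 = 45.151799 + 10.852935·32.6 = 398.957468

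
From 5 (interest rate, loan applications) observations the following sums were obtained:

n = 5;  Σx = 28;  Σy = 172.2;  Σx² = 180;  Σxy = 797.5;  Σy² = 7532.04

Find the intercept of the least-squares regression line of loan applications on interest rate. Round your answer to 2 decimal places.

74.71

Sxx = Σx² − (Σx)²/n = 180 − 156.8 = 23.2
Sxy = Σxy − (Σx)(Σy)/n = 797.5 − 964.32 = -166.82
b = Sxy/Sxx = -166.82/23.2 = -7.190517
a = ȳ − b·x̄ = 34.44 − (-7.190517)·5.6 = 74.706897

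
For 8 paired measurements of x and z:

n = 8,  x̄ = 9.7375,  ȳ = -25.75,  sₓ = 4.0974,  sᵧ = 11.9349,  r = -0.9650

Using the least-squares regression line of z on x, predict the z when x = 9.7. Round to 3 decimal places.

-25.645

b = r · sᵧ/sₓ = -0.965 · 11.9349/4.0974 = -2.810850
a = ȳ − b·x̄ = -25.75 − (-2.810850)·9.7375 = 1.620656
ŷ(9.7) = a + b·9.7 = 1.620656 + (-2.810850)·9.7 = -25.644593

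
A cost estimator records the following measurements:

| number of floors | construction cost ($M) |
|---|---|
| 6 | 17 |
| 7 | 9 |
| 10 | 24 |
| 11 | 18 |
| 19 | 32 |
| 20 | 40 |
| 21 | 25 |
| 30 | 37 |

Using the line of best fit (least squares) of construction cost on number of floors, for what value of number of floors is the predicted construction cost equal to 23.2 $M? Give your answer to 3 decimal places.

13.565

n = 8, Σx = 124, Σy = 202, Σxy = 3646, Σx² = 2408
Sxx = Σx² − (Σx)²/n = 2408 − 1922 = 486
Sxy = Σxy − (Σx)(Σy)/n = 3646 − 3131 = 515
b = Sxy/Sxx = 515/486 = 1.059671
a = ȳ − b·x̄ = 25.25 − 1.059671·15.5 = 8.825103
Set a + b·x = 23.2: x = (23.2 − 8.825103) / 1.059671 = 13.565437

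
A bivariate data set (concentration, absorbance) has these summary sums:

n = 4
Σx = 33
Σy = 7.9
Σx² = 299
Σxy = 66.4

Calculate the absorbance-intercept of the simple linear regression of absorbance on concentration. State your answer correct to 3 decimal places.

1.597

Sxx = Σx² − (Σx)²/n = 299 − 272.25 = 26.75
Sxy = Σxy − (Σx)(Σy)/n = 66.4 − 65.175 = 1.225
b = Sxy/Sxx = 1.225/26.75 = 0.045794
a = ȳ − b·x̄ = 1.975 − 0.045794·8.25 = 1.597196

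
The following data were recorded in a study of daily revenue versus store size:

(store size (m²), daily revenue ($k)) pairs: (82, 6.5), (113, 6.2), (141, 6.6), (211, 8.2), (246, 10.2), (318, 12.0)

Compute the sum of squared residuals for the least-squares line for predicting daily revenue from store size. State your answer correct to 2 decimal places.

1.88

n = 6, Σx = 1111, Σy = 49.7, Σxy = 10219.6, Σx² = 245535, Σy² = 439.53
Sxx = Σx² − (Σx)²/n = 245535 − 205720.166667 = 39814.833333
Sxy = Σxy − (Σx)(Σy)/n = 10219.6 − 9202.783333 = 1016.816667
Syy = Σy² − (Σy)²/n = 439.53 − 411.681667 = 27.848333
b = Sxy/Sxx = 1016.816667/39814.833333 = 0.025539
SSE = Syy − b·Sxy = 27.848333 − 0.025539·1016.816667 = 1.880219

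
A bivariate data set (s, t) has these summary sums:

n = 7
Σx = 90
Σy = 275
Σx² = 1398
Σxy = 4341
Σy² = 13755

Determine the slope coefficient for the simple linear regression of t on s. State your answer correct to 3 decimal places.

3.343

Sxx = Σx² − (Σx)²/n = 1398 − 1157.142857 = 240.857143
Sxy = Σxy − (Σx)(Σy)/n = 4341 − 3535.714286 = 805.285714
b = Sxy/Sxx = 805.285714/240.857143 = 3.343416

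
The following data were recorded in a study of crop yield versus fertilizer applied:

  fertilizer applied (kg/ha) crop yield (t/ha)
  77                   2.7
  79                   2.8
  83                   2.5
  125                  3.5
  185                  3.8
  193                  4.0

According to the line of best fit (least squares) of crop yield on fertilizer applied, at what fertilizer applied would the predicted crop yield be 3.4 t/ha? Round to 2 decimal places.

139.93

n = 6, Σx = 742, Σy = 19.3, Σxy = 2549.1, Σx² = 106158
Sxx = Σx² − (Σx)²/n = 106158 − 91760.666667 = 14397.333333
Sxy = Σxy − (Σx)(Σy)/n = 2549.1 − 2386.766667 = 162.333333
b = Sxy/Sxx = 162.333333/14397.333333 = 0.011275
a = ȳ − b·x̄ = 3.216667 − 0.011275·123.666667 = 1.822296
Set a + b·x = 3.4: x = (3.4 − 1.822296) / 0.011275 = 139.926489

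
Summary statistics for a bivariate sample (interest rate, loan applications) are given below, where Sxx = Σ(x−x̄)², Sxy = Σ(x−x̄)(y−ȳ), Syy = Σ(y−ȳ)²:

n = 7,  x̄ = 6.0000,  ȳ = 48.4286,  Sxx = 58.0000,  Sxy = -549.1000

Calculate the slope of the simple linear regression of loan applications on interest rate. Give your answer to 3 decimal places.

-9.467

b = Sxy/Sxx = -549.1/58 = -9.467241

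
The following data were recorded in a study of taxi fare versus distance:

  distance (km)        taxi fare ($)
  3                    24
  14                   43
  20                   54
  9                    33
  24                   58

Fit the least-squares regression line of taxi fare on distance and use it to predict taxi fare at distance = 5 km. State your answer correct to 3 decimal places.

n = 5, Σx = 70, Σy = 212, Σxy = 3443, Σx² = 1262
Sxx = Σx² − (Σx)²/n = 1262 − 980 = 282
Sxy = Σxy − (Σx)(Σy)/n = 3443 − 2968 = 475
b = Sxy/Sxx = 475/282 = 1.684397
a = ȳ − b·x̄ = 42.4 − 1.684397·14 = 18.818440
ŷ(5) = a + b·5 = 18.818440 + 1.684397·5 = 27.240426

27.240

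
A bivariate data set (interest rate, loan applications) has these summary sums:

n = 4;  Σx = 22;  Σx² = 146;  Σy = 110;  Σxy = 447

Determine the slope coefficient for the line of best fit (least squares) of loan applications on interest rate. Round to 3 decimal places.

-6.320

Sxx = Σx² − (Σx)²/n = 146 − 121 = 25
Sxy = Σxy − (Σx)(Σy)/n = 447 − 605 = -158
b = Sxy/Sxx = -158/25 = -6.32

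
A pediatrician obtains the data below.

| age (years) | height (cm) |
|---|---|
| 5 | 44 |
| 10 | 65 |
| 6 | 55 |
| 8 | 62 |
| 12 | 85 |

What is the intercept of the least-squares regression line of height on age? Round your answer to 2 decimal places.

n = 5, Σx = 41, Σy = 311, Σxy = 2716, Σx² = 369
Sxx = Σx² − (Σx)²/n = 369 − 336.2 = 32.8
Sxy = Σxy − (Σx)(Σy)/n = 2716 − 2550.2 = 165.8
b = Sxy/Sxx = 165.8/32.8 = 5.054878
a = ȳ − b·x̄ = 62.2 − 5.054878·8.2 = 20.75

20.75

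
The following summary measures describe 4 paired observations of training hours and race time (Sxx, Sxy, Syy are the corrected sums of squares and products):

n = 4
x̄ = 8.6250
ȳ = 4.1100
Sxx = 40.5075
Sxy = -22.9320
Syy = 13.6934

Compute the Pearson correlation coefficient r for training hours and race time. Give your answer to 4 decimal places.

r = Sxy/√(Sxx·Syy) = -22.932/√(554.685401) = -22.932/23.551760 = -0.973685

-0.9737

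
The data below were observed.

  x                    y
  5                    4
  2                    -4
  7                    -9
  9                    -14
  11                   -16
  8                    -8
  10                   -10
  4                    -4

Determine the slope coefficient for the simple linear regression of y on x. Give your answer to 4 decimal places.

n = 8, Σx = 56, Σy = -61, Σxy = -533, Σx² = 460
Sxx = Σx² − (Σx)²/n = 460 − 392 = 68
Sxy = Σxy − (Σx)(Σy)/n = -533 − (-427) = -106
b = Sxy/Sxx = -106/68 = -1.558824

-1.5588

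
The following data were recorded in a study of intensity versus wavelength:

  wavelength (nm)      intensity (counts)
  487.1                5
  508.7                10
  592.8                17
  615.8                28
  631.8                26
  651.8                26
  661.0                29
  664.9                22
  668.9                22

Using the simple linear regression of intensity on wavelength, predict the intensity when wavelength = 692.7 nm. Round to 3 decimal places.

n = 9, Σx = 5482.8, Σy = 185, Σxy = 116728.7, Σx² = 3377118.28
Sxx = Σx² − (Σx)²/n = 3377118.28 − 3340121.76 = 36996.52
Sxy = Σxy − (Σx)(Σy)/n = 116728.7 − 112702 = 4026.7
b = Sxy/Sxx = 4026.7/36996.52 = 0.108840
a = ȳ − b·x̄ = 20.555556 − 0.108840·609.2 = -45.749752
ŷ(692.7) = a + b·692.7 = -45.749752 + 0.108840·692.7 = 29.643693

29.644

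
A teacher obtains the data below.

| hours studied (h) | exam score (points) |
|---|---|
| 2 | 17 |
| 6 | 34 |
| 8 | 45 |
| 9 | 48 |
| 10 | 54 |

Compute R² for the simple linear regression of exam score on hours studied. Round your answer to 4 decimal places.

n = 5, Σx = 35, Σy = 198, Σxy = 1570, Σx² = 285, Σy² = 8690
Sxx = Σx² − (Σx)²/n = 285 − 245 = 40
Sxy = Σxy − (Σx)(Σy)/n = 1570 − 1386 = 184
Syy = Σy² − (Σy)²/n = 8690 − 7840.8 = 849.2
R² = Sxy²/(Sxx·Syy) = (184)²/(40·849.2) = 0.996703

0.9967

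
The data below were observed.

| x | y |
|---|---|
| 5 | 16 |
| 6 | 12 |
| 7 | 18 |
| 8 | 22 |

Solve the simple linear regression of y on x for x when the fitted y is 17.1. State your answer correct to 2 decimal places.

n = 4, Σx = 26, Σy = 68, Σxy = 454, Σx² = 174
Sxx = Σx² − (Σx)²/n = 174 − 169 = 5
Sxy = Σxy − (Σx)(Σy)/n = 454 − 442 = 12
b = Sxy/Sxx = 12/5 = 2.4
a = ȳ − b·x̄ = 17 − 2.4·6.5 = 1.4
Set a + b·x = 17.1: x = (17.1 − 1.4) / 2.4 = 6.541667

6.54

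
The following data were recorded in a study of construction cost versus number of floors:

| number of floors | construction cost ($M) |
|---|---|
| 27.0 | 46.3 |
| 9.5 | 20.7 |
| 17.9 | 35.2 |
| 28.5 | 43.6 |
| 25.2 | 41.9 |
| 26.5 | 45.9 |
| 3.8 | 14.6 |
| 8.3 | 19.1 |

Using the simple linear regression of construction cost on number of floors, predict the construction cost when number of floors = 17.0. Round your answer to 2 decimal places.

31.64

n = 8, Σx = 146.7, Σy = 267.3, Σxy = 5805.67, Σx² = 3372.53
Sxx = Σx² − (Σx)²/n = 3372.53 − 2690.11125 = 682.41875
Sxy = Σxy − (Σx)(Σy)/n = 5805.67 − 4901.61375 = 904.05625
b = Sxy/Sxx = 904.05625/682.41875 = 1.324782
a = ȳ − b·x̄ = 33.4125 − 1.324782·18.3375 = 9.119305
ŷ(17.0) = a + b·17.0 = 9.119305 + 1.324782·17 = 31.640604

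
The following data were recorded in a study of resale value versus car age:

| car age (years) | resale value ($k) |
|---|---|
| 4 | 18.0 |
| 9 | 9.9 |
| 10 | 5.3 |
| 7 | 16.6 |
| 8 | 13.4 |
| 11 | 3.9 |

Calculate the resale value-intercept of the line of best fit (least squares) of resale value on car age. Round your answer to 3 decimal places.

n = 6, Σx = 49, Σy = 67.1, Σxy = 480.4, Σx² = 431
Sxx = Σx² − (Σx)²/n = 431 − 400.166667 = 30.833333
Sxy = Σxy − (Σx)(Σy)/n = 480.4 − 547.983333 = -67.583333
b = Sxy/Sxx = -67.583333/30.833333 = -2.191892
a = ȳ − b·x̄ = 11.183333 − (-2.191892)·8.166667 = 29.083784

29.084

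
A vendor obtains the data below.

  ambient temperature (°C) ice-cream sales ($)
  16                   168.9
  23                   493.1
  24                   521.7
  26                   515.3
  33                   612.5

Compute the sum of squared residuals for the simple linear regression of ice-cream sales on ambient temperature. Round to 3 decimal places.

20456.506

n = 5, Σx = 122, Σy = 2311.5, Σxy = 60174.8, Σx² = 3126, Σy² = 1184536.05
Sxx = Σx² − (Σx)²/n = 3126 − 2976.8 = 149.2
Sxy = Σxy − (Σx)(Σy)/n = 60174.8 − 56400.6 = 3774.2
Syy = Σy² − (Σy)²/n = 1184536.05 − 1068606.45 = 115929.6
b = Sxy/Sxx = 3774.2/149.2 = 25.296247
SSE = Syy − b·Sxy = 115929.6 − 25.296247·3774.2 = 20456.505898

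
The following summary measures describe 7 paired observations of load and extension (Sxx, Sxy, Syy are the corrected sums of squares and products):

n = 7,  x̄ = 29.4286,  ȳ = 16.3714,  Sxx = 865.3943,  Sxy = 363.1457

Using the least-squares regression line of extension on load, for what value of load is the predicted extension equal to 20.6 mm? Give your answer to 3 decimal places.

b = Sxy/Sxx = 363.1457/865.3943 = 0.419630
a = ȳ − b·x̄ = 16.3714 − 0.419630·29.4286 = 4.022267
Set a + b·x = 20.6: x = (20.6 − 4.022267) / 0.419630 = 39.505565

39.506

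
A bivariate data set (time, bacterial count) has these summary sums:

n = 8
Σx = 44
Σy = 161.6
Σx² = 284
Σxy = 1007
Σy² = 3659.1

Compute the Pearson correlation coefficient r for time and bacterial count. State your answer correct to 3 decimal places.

0.918

Sxx = Σx² − (Σx)²/n = 284 − 242 = 42
Sxy = Σxy − (Σx)(Σy)/n = 1007 − 888.8 = 118.2
Syy = Σy² − (Σy)²/n = 3659.1 − 3264.32 = 394.78
r = Sxy/√(Sxx·Syy) = 118.2/√(16580.76) = 118.2/128.766300 = 0.917942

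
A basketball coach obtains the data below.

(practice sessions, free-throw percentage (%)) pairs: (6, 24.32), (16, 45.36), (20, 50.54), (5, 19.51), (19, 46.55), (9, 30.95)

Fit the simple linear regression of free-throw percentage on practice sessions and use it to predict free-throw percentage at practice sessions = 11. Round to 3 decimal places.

n = 6, Σx = 75, Σy = 217.23, Σxy = 3143.03, Σx² = 1159
Sxx = Σx² − (Σx)²/n = 1159 − 937.5 = 221.5
Sxy = Σxy − (Σx)(Σy)/n = 3143.03 − 2715.375 = 427.655
b = Sxy/Sxx = 427.655/221.5 = 1.930722
a = ȳ − b·x̄ = 36.205 − 1.930722·12.5 = 12.070971
ŷ(11) = a + b·11 = 12.070971 + 1.930722·11 = 33.308916

33.309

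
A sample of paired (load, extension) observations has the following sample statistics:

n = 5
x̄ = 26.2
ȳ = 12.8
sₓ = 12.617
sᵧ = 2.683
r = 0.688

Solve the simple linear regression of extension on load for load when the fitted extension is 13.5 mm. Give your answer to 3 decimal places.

30.985

b = r · sᵧ/sₓ = 0.688 · 2.683/12.617 = 0.146303
a = ȳ − b·x̄ = 12.8 − 0.146303·26.2 = 8.966863
Set a + b·x = 13.5: x = (13.5 − 8.966863) / 0.146303 = 30.984593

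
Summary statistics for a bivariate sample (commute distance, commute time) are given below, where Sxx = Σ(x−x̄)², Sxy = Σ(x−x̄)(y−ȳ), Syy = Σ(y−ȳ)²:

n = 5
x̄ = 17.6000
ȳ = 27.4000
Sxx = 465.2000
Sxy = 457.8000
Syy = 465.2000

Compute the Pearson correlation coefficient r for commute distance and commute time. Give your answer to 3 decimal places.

r = Sxy/√(Sxx·Syy) = 457.8/√(216411.04) = 457.8/465.200000 = 0.984093

0.984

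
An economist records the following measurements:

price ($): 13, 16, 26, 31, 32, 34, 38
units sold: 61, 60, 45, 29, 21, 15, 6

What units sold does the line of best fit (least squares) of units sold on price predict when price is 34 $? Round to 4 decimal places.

n = 7, Σx = 190, Σy = 237, Σxy = 5232, Σx² = 5686
Sxx = Σx² − (Σx)²/n = 5686 − 5157.142857 = 528.857143
Sxy = Σxy − (Σx)(Σy)/n = 5232 − 6432.857143 = -1200.857143
b = Sxy/Sxx = -1200.857143/528.857143 = -2.270665
a = ȳ − b·x̄ = 33.857143 − (-2.270665)·27.142857 = 95.489465
ŷ(34) = a + b·34 = 95.489465 + (-2.270665)·34 = 18.286872

18.2869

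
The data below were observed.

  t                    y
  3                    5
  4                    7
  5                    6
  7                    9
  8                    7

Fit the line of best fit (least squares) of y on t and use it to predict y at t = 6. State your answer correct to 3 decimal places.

n = 5, Σx = 27, Σy = 34, Σxy = 192, Σx² = 163
Sxx = Σx² − (Σx)²/n = 163 − 145.8 = 17.2
Sxy = Σxy − (Σx)(Σy)/n = 192 − 183.6 = 8.4
b = Sxy/Sxx = 8.4/17.2 = 0.488372
a = ȳ − b·x̄ = 6.8 − 0.488372·5.4 = 4.162791
ŷ(6) = a + b·6 = 4.162791 + 0.488372·6 = 7.093023

7.093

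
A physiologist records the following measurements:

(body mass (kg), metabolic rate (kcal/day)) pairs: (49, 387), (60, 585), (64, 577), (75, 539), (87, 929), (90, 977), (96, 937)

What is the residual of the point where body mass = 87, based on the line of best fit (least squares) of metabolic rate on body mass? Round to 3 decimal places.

n = 7, Σx = 521, Σy = 4931, Σxy = 390121, Σx² = 40607
Sxx = Σx² − (Σx)²/n = 40607 − 38777.285714 = 1829.714286
Sxy = Σxy − (Σx)(Σy)/n = 390121 − 367007.285714 = 23113.714286
b = Sxy/Sxx = 23113.714286/1829.714286 = 12.632417
a = ȳ − b·x̄ = 704.428571 − 12.632417·74.428571 = -235.784197
ŷ(87) = -235.784197 + 12.632417·87 = 863.236102
residual = y − ŷ = 929 − 863.236102 = 65.763898

65.764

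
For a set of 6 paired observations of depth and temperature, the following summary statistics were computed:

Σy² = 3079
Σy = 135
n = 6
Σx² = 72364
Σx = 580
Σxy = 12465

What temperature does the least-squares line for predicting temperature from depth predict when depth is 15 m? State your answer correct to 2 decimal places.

25.43

Sxx = Σx² − (Σx)²/n = 72364 − 56066.666667 = 16297.333333
Sxy = Σxy − (Σx)(Σy)/n = 12465 − 13050 = -585
b = Sxy/Sxx = -585/16297.333333 = -0.035895
a = ȳ − b·x̄ = 22.5 − (-0.035895)·96.666667 = 25.969893
ŷ(15) = a + b·15 = 25.969893 + (-0.035895)·15 = 25.431461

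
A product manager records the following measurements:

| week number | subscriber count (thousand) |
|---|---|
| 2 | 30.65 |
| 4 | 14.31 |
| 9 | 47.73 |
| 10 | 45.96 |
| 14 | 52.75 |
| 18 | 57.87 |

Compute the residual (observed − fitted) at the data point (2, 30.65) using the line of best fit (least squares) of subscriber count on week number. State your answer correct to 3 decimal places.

n = 6, Σx = 57, Σy = 249.27, Σxy = 2787.87, Σx² = 721
Sxx = Σx² − (Σx)²/n = 721 − 541.5 = 179.5
Sxy = Σxy − (Σx)(Σy)/n = 2787.87 − 2368.065 = 419.805
b = Sxy/Sxx = 419.805/179.5 = 2.338747
a = ȳ − b·x̄ = 41.545 − 2.338747·9.5 = 19.326908
ŷ(2) = 19.326908 + 2.338747·2 = 24.004401
residual = y − ŷ = 30.65 − 24.004401 = 6.645599

6.646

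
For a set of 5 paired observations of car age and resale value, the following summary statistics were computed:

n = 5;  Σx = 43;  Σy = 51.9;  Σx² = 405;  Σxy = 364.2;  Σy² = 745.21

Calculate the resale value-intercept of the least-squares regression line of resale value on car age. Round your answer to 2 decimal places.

30.45

Sxx = Σx² − (Σx)²/n = 405 − 369.8 = 35.2
Sxy = Σxy − (Σx)(Σy)/n = 364.2 − 446.34 = -82.14
b = Sxy/Sxx = -82.14/35.2 = -2.333523
a = ȳ − b·x̄ = 10.38 − (-2.333523)·8.6 = 30.448295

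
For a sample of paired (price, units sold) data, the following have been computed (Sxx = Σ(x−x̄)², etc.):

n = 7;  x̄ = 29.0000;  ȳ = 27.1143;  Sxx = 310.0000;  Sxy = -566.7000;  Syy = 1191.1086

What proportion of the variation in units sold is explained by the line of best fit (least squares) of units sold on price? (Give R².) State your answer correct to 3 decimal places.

0.870

R² = Sxy²/(Sxx·Syy) = (-566.7)²/(310·1191.1086) = 0.869748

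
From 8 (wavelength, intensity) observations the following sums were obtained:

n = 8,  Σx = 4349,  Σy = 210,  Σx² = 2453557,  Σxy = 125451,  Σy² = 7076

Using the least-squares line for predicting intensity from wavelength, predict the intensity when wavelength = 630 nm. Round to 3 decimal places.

37.166

Sxx = Σx² − (Σx)²/n = 2453557 − 2364225.125 = 89331.875
Sxy = Σxy − (Σx)(Σy)/n = 125451 − 114161.25 = 11289.75
b = Sxy/Sxx = 11289.75/89331.875 = 0.126380
a = ȳ − b·x̄ = 26.25 − 0.126380·543.625 = -42.453252
ŷ(630) = a + b·630 = -42.453252 + 0.126380·630 = 37.166061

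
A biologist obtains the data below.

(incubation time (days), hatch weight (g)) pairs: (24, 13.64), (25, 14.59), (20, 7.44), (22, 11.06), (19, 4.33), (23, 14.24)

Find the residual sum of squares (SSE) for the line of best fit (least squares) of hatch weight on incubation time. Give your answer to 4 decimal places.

6.7319

n = 6, Σx = 133, Σy = 65.3, Σxy = 1494.02, Σx² = 2975, Σy² = 798.1214
Sxx = Σx² − (Σx)²/n = 2975 − 2948.166667 = 26.833333
Sxy = Σxy − (Σx)(Σy)/n = 1494.02 − 1447.483333 = 46.536667
Syy = Σy² − (Σy)²/n = 798.1214 − 710.681667 = 87.439733
b = Sxy/Sxx = 46.536667/26.833333 = 1.734286
SSE = Syy − b·Sxy = 87.439733 − 1.734286·46.536667 = 6.731857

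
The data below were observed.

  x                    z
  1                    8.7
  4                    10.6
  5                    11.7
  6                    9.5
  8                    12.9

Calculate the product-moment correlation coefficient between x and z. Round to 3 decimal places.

n = 5, Σx = 24, Σy = 53.4, Σxy = 269.8, Σx² = 142, Σy² = 581.6
Sxx = Σx² − (Σx)²/n = 142 − 115.2 = 26.8
Sxy = Σxy − (Σx)(Σy)/n = 269.8 − 256.32 = 13.48
Syy = Σy² − (Σy)²/n = 581.6 − 570.312 = 11.288
r = Sxy/√(Sxx·Syy) = 13.48/√(302.5184) = 13.48/17.393056 = 0.775022

0.775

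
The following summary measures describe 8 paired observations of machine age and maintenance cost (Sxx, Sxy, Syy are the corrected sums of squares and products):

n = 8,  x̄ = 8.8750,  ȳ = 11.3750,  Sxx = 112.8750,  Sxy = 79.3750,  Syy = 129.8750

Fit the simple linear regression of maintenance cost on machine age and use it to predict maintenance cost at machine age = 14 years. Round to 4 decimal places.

14.9790

b = Sxy/Sxx = 79.375/112.875 = 0.703212
a = ȳ − b·x̄ = 11.375 − 0.703212·8.875 = 5.133998
ŷ(14) = a + b·14 = 5.133998 + 0.703212·14 = 14.978959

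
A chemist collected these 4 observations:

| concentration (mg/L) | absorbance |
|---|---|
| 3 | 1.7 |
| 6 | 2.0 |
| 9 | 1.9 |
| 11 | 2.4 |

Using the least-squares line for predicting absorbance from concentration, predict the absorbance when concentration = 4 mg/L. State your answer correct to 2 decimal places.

1.77

n = 4, Σx = 29, Σy = 8, Σxy = 60.6, Σx² = 247
Sxx = Σx² − (Σx)²/n = 247 − 210.25 = 36.75
Sxy = Σxy − (Σx)(Σy)/n = 60.6 − 58 = 2.6
b = Sxy/Sxx = 2.6/36.75 = 0.070748
a = ȳ − b·x̄ = 2 − 0.070748·7.25 = 1.487075
ŷ(4) = a + b·4 = 1.487075 + 0.070748·4 = 1.770068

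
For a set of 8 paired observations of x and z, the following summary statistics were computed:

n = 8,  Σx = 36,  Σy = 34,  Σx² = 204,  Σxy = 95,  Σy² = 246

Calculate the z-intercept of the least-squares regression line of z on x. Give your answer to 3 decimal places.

Sxx = Σx² − (Σx)²/n = 204 − 162 = 42
Sxy = Σxy − (Σx)(Σy)/n = 95 − 153 = -58
b = Sxy/Sxx = -58/42 = -1.380952
a = ȳ − b·x̄ = 4.25 − (-1.380952)·4.5 = 10.464286

10.464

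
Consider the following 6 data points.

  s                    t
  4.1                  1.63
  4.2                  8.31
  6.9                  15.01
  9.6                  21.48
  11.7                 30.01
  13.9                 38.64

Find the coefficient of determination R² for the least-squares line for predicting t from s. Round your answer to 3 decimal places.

0.974

n = 6, Σx = 50.4, Σy = 115.08, Σxy = 1239.575, Σx² = 504.32, Σy² = 3152.0532
Sxx = Σx² − (Σx)²/n = 504.32 − 423.36 = 80.96
Sxy = Σxy − (Σx)(Σy)/n = 1239.575 − 966.672 = 272.903
Syy = Σy² − (Σy)²/n = 3152.0532 − 2207.2344 = 944.8188
R² = Sxy²/(Sxx·Syy) = (272.903)²/(80.96·944.8188) = 0.973638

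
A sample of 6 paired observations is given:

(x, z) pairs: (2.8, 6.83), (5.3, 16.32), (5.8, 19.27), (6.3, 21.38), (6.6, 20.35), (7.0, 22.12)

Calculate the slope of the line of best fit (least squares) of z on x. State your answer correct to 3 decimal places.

n = 6, Σx = 33.8, Σy = 106.27, Σxy = 641.23, Σx² = 201.82
Sxx = Σx² − (Σx)²/n = 201.82 − 190.406667 = 11.413333
Sxy = Σxy − (Σx)(Σy)/n = 641.23 − 598.654333 = 42.575667
b = Sxy/Sxx = 42.575667/11.413333 = 3.730345

3.730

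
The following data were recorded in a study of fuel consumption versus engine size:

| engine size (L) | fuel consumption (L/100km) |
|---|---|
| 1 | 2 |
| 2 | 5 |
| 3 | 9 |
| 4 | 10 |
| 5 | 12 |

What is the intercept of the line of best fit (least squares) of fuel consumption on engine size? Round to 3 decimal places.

n = 5, Σx = 15, Σy = 38, Σxy = 139, Σx² = 55
Sxx = Σx² − (Σx)²/n = 55 − 45 = 10
Sxy = Σxy − (Σx)(Σy)/n = 139 − 114 = 25
b = Sxy/Sxx = 25/10 = 2.5
a = ȳ − b·x̄ = 7.6 − 2.5·3 = 0.1

0.100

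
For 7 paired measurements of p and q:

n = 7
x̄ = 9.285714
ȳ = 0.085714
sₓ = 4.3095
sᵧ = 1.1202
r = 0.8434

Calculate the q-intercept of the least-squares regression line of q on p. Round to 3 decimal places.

-1.950

b = r · sᵧ/sₓ = 0.8434 · 1.1202/4.3095 = 0.219231
a = ȳ − b·x̄ = 0.085714 − 0.219231·9.285714 = -1.950004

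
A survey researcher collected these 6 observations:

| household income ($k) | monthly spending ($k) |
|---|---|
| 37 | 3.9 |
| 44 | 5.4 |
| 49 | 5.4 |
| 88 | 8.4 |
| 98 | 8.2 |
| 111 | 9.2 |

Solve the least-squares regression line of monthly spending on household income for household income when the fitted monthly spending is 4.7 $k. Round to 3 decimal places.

n = 6, Σx = 427, Σy = 40.5, Σxy = 3210.5, Σx² = 35375
Sxx = Σx² − (Σx)²/n = 35375 − 30388.166667 = 4986.833333
Sxy = Σxy − (Σx)(Σy)/n = 3210.5 − 2882.25 = 328.25
b = Sxy/Sxx = 328.25/4986.833333 = 0.065823
a = ȳ − b·x̄ = 6.75 − 0.065823·71.166667 = 2.065573
Set a + b·x = 4.7: x = (4.7 − 2.065573) / 0.065823 = 40.022696

40.023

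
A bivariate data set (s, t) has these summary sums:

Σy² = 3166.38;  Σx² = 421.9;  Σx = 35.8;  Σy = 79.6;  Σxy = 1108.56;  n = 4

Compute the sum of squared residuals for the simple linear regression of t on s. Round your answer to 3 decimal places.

36.110

Sxx = Σx² − (Σx)²/n = 421.9 − 320.41 = 101.49
Sxy = Σxy − (Σx)(Σy)/n = 1108.56 − 712.42 = 396.14
Syy = Σy² − (Σy)²/n = 3166.38 − 1584.04 = 1582.34
b = Sxy/Sxx = 396.14/101.49 = 3.903242
SSE = Syy − b·Sxy = 1582.34 − 3.903242·396.14 = 36.109833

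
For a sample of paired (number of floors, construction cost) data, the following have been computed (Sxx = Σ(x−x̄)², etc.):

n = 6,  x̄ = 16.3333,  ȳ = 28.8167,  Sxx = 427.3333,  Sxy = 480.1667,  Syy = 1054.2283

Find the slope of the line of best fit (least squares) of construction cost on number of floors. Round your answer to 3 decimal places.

b = Sxy/Sxx = 480.1667/427.3333 = 1.123635

1.124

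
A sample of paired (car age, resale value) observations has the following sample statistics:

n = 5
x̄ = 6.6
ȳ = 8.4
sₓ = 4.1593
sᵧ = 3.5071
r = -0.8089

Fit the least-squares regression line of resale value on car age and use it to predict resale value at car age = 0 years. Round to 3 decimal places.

12.902

b = r · sᵧ/sₓ = -0.8089 · 3.5071/4.1593 = -0.682060
a = ȳ − b·x̄ = 8.4 − (-0.682060)·6.6 = 12.901598
ŷ(0) = a + b·0 = 12.901598 + (-0.682060)·0 = 12.901598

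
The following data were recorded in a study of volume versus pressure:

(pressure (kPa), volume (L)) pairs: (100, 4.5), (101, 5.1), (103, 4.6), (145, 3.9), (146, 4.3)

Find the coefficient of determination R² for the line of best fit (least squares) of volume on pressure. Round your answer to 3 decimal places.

n = 5, Σx = 595, Σy = 22.4, Σxy = 2632.2, Σx² = 73151, Σy² = 101.12
Sxx = Σx² − (Σx)²/n = 73151 − 70805 = 2346
Sxy = Σxy − (Σx)(Σy)/n = 2632.2 − 2665.6 = -33.4
Syy = Σy² − (Σy)²/n = 101.12 − 100.352 = 0.768
R² = Sxy²/(Sxx·Syy) = (-33.4)²/(2346·0.768) = 0.619161

0.619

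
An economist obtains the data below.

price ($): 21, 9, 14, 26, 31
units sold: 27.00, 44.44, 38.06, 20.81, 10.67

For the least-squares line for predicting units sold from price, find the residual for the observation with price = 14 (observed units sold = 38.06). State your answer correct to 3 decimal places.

n = 5, Σx = 101, Σy = 140.98, Σxy = 2371.63, Σx² = 2355
Sxx = Σx² − (Σx)²/n = 2355 − 2040.2 = 314.8
Sxy = Σxy − (Σx)(Σy)/n = 2371.63 − 2847.796 = -476.166
b = Sxy/Sxx = -476.166/314.8 = -1.512598
a = ȳ − b·x̄ = 28.196 − (-1.512598)·20.2 = 58.750489
ŷ(14) = 58.750489 + (-1.512598)·14 = 37.574111
residual = y − ŷ = 38.06 − 37.574111 = 0.485889

0.486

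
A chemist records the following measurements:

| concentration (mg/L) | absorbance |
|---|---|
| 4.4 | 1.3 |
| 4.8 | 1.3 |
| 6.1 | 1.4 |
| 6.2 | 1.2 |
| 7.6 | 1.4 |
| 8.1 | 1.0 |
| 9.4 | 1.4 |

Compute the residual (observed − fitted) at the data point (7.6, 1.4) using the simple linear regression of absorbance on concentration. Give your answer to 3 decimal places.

0.118

n = 7, Σx = 46.6, Σy = 9, Σxy = 59.84, Σx² = 329.78
Sxx = Σx² − (Σx)²/n = 329.78 − 310.222857 = 19.557143
Sxy = Σxy − (Σx)(Σy)/n = 59.84 − 59.914286 = -0.074286
b = Sxy/Sxx = -0.074286/19.557143 = -0.003798
a = ȳ − b·x̄ = 1.285714 − (-0.003798)·6.657143 = 1.311001
ŷ(7.6) = 1.311001 + (-0.003798)·7.6 = 1.282133
residual = y − ŷ = 1.4 − 1.282133 = 0.117867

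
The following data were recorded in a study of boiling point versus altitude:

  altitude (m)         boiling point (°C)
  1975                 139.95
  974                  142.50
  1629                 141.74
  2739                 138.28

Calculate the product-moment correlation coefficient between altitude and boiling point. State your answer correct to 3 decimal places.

-0.974

n = 4, Σx = 7317, Σy = 562.47, Σxy = 1024839.63, Σx² = 15005063, Σy² = 79103.8385
Sxx = Σx² − (Σx)²/n = 15005063 − 13384622.25 = 1620440.75
Sxy = Σxy − (Σx)(Σy)/n = 1024839.63 − 1028898.2475 = -4058.6175
Syy = Σy² − (Σy)²/n = 79103.8385 − 79093.125225 = 10.713275
r = Sxy/√(Sxx·Syy) = -4058.6175/√(17360227.375956) = -4058.6175/4166.560617 = -0.974093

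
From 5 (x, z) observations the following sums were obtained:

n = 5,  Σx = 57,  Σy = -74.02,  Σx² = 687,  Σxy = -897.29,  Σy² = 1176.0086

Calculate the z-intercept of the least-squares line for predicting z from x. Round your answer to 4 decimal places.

Sxx = Σx² − (Σx)²/n = 687 − 649.8 = 37.2
Sxy = Σxy − (Σx)(Σy)/n = -897.29 − (-843.828) = -53.462
b = Sxy/Sxx = -53.462/37.2 = -1.437151
a = ȳ − b·x̄ = -14.804 − (-1.437151)·11.4 = 1.579516

1.5795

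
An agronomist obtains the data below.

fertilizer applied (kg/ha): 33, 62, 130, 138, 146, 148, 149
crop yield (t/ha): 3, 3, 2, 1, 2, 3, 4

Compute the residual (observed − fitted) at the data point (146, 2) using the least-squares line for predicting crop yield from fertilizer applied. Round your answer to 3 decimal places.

n = 7, Σx = 806, Σy = 18, Σxy = 2015, Σx² = 106298
Sxx = Σx² − (Σx)²/n = 106298 − 92805.142857 = 13492.857143
Sxy = Σxy − (Σx)(Σy)/n = 2015 − 2072.571429 = -57.571429
b = Sxy/Sxx = -57.571429/13492.857143 = -0.004267
a = ȳ − b·x̄ = 2.571429 − (-0.004267)·115.142857 = 3.062721
ŷ(146) = 3.062721 + (-0.004267)·146 = 2.439767
residual = y − ŷ = 2 − 2.439767 = -0.439767

-0.440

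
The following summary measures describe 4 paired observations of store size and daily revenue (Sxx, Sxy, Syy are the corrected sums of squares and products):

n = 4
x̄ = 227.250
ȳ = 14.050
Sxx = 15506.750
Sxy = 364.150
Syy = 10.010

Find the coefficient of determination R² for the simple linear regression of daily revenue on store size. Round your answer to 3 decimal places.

R² = Sxy²/(Sxx·Syy) = (364.15)²/(15506.75·10.01) = 0.854291

0.854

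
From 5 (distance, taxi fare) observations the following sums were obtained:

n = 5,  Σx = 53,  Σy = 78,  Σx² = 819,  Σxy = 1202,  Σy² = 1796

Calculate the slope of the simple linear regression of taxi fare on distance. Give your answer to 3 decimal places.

Sxx = Σx² − (Σx)²/n = 819 − 561.8 = 257.2
Sxy = Σxy − (Σx)(Σy)/n = 1202 − 826.8 = 375.2
b = Sxy/Sxx = 375.2/257.2 = 1.458787

1.459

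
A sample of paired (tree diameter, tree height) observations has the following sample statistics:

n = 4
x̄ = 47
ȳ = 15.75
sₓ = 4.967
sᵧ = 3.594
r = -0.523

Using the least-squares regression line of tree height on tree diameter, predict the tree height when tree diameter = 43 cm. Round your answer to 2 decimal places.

b = r · sᵧ/sₓ = -0.523 · 3.594/4.967 = -0.378430
a = ȳ − b·x̄ = 15.75 − (-0.378430)·47 = 33.536212
ŷ(43) = a + b·43 = 33.536212 + (-0.378430)·43 = 17.263720

17.26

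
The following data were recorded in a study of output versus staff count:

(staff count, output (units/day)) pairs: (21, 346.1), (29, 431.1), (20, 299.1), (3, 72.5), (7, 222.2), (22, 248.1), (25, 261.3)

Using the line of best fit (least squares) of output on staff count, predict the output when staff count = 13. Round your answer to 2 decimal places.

217.66

n = 7, Σx = 127, Σy = 1880.4, Σxy = 39515.6, Σx² = 2849
Sxx = Σx² − (Σx)²/n = 2849 − 2304.142857 = 544.857143
Sxy = Σxy − (Σx)(Σy)/n = 39515.6 − 34115.828571 = 5399.771429
b = Sxy/Sxx = 5399.771429/544.857143 = 9.910435
a = ȳ − b·x̄ = 268.628571 − 9.910435·18.142857 = 88.824961
ŷ(13) = a + b·13 = 88.824961 + 9.910435·13 = 217.660619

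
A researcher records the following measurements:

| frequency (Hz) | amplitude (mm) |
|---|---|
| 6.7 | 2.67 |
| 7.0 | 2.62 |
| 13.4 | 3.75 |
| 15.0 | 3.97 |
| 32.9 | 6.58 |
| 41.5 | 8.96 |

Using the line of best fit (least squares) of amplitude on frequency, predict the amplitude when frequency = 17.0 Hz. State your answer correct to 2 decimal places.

4.34

n = 6, Σx = 116.5, Σy = 28.55, Σxy = 734.351, Σx² = 3303.11
Sxx = Σx² − (Σx)²/n = 3303.11 − 2262.041667 = 1041.068333
Sxy = Σxy − (Σx)(Σy)/n = 734.351 − 554.345833 = 180.005167
b = Sxy/Sxx = 180.005167/1041.068333 = 0.172904
a = ȳ − b·x̄ = 4.758333 − 0.172904·19.416667 = 1.401109
ŷ(17.0) = a + b·17.0 = 1.401109 + 0.172904·17 = 4.340481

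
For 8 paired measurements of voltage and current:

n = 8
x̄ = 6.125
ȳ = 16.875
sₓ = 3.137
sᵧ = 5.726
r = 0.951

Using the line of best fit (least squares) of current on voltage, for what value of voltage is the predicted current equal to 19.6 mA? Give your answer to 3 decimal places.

7.695

b = r · sᵧ/sₓ = 0.951 · 5.726/3.137 = 1.735871
a = ȳ − b·x̄ = 16.875 − 1.735871·6.125 = 6.242793
Set a + b·x = 19.6: x = (19.6 − 6.242793) / 1.735871 = 7.694817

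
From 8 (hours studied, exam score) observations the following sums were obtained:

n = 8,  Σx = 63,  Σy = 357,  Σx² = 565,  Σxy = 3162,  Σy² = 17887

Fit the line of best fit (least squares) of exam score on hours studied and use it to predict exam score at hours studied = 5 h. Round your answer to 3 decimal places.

29.989

Sxx = Σx² − (Σx)²/n = 565 − 496.125 = 68.875
Sxy = Σxy − (Σx)(Σy)/n = 3162 − 2811.375 = 350.625
b = Sxy/Sxx = 350.625/68.875 = 5.090744
a = ȳ − b·x̄ = 44.625 − 5.090744·7.875 = 4.535390
ŷ(5) = a + b·5 = 4.535390 + 5.090744·5 = 29.989111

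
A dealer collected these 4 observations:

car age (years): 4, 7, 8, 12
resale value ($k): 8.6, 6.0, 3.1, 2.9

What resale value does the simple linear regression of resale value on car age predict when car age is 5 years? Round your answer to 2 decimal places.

n = 4, Σx = 31, Σy = 20.6, Σxy = 136, Σx² = 273
Sxx = Σx² − (Σx)²/n = 273 − 240.25 = 32.75
Sxy = Σxy − (Σx)(Σy)/n = 136 − 159.65 = -23.65
b = Sxy/Sxx = -23.65/32.75 = -0.722137
a = ȳ − b·x̄ = 5.15 − (-0.722137)·7.75 = 10.746565
ŷ(5) = a + b·5 = 10.746565 + (-0.722137)·5 = 7.135878

7.14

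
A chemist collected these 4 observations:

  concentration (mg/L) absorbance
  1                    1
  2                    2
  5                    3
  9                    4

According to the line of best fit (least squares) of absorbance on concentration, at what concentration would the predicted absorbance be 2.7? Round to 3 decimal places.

4.824

n = 4, Σx = 17, Σy = 10, Σxy = 56, Σx² = 111
Sxx = Σx² − (Σx)²/n = 111 − 72.25 = 38.75
Sxy = Σxy − (Σx)(Σy)/n = 56 − 42.5 = 13.5
b = Sxy/Sxx = 13.5/38.75 = 0.348387
a = ȳ − b·x̄ = 2.5 − 0.348387·4.25 = 1.019355
Set a + b·x = 2.7: x = (2.7 − 1.019355) / 0.348387 = 4.824074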